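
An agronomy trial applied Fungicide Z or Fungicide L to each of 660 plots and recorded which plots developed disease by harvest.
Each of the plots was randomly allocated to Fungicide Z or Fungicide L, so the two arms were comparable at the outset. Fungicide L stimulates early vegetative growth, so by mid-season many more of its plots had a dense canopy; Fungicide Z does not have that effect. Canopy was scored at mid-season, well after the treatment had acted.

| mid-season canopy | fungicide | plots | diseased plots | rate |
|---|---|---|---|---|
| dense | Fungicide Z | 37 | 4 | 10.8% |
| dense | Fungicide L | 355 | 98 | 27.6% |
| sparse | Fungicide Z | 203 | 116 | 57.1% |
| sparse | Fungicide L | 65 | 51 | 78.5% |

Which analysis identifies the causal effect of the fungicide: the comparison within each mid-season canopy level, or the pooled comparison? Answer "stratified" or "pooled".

pooled

Stratifying would compare fungicides among plots the fungicides themselves sorted into mid-season canopy groups — a form of selection on an intermediate. The unconditioned pooled rates give the total causal effect.
Pooled: Fungicide Z 50.0% vs Fungicide L 35.5%; Fungicide L is lower overall.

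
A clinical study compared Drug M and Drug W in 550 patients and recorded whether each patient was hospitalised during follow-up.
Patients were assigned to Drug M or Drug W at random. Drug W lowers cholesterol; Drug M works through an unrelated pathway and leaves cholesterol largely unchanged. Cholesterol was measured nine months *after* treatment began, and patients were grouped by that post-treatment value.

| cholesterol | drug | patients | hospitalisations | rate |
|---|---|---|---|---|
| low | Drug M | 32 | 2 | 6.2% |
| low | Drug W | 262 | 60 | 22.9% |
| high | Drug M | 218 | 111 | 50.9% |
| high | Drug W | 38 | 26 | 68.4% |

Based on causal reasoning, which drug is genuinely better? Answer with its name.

The distribution of cholesterol is itself part of what the drug does — it is an intermediate outcome. Holding it fixed would remove that part of the effect; the total effect is the pooled difference.
Pooled: Drug M 45.2% vs Drug W 28.7%; Drug W is lower overall.

Drug W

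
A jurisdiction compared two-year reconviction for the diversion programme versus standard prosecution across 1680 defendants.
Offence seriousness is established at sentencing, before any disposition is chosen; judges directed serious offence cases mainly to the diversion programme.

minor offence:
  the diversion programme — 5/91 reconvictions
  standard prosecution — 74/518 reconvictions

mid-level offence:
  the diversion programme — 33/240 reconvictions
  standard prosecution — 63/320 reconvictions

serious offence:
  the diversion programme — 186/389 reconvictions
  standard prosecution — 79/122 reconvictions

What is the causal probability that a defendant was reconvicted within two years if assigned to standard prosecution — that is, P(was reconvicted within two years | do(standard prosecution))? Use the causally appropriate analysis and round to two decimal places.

0.31

Within every offence seriousness level the diversion programme has the lower rate, yet pooled standard prosecution does — Simpson's reversal.
Offence seriousness is set before the disposition has any effect — it is not caused by the disposition — and it independently drives the outcome. That makes it a confounder, so the causal comparison is within offence seriousness levels.
Standardising standard prosecution to the population offence seriousness mix: 0.362·74/518 + 0.333·63/320 + 0.304·79/122 = 0.314.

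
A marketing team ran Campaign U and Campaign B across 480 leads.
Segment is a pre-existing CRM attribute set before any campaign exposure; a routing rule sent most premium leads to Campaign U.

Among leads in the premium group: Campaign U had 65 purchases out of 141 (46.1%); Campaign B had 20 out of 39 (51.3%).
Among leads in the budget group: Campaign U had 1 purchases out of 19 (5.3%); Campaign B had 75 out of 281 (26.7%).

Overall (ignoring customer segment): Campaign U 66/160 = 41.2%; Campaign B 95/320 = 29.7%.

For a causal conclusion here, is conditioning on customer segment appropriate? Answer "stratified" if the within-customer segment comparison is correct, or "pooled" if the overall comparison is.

Nothing the campaign does changes customer segment; the imbalance is an allocation artefact. With customer segment also predicting the outcome, the pooled figure is confounded, and the within-stratum comparison is the causal one.
Within each level — premium: 46.1% vs 51.3%; budget: 5.3% vs 26.7% — Campaign B is higher every time.

stratified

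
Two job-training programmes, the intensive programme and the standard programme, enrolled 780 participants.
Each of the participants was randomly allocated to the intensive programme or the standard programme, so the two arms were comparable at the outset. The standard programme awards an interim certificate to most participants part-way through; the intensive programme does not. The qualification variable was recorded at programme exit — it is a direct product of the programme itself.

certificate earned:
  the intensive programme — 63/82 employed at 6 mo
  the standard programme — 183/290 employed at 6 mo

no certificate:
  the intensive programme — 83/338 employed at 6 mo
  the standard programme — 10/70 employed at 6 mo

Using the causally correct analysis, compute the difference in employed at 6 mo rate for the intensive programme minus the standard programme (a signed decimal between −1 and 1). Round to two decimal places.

-0.19

Within every qualification attained during the programme level the intensive programme has the higher rate, yet pooled the standard programme does — Simpson's reversal.
Qualification attained during the programme lies on the pathway programme → qualification attained during the programme → outcome, so adjusting for it blocks the indirect effect. For the total causal effect of programme, use the unadjusted pooled rates.
The causal difference is the pooled difference: 0.348 − 0.536 = -0.188.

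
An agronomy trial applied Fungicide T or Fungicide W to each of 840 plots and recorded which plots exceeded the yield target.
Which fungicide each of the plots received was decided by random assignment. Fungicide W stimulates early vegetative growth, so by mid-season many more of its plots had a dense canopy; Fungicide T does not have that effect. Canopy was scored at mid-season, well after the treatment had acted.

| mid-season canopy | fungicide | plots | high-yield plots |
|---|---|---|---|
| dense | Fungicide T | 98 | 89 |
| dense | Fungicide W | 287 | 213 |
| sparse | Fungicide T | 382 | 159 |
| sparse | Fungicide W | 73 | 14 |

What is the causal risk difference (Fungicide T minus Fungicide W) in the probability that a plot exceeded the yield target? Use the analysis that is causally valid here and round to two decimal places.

-0.11

Stratifying would compare fungicides among plots the fungicides themselves sorted into mid-season canopy groups — a form of selection on an intermediate. The unconditioned pooled rates give the total causal effect.
The causal difference is the pooled difference: 0.517 − 0.631 = -0.114.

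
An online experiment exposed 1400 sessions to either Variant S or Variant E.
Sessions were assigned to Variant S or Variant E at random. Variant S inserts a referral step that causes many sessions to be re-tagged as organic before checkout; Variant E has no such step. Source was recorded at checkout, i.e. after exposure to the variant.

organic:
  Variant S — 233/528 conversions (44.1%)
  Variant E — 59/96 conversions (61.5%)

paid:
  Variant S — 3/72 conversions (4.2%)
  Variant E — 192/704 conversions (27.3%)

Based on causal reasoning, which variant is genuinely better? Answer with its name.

Traffic source lies on the pathway variant → traffic source → outcome, so adjusting for it blocks the indirect effect. For the total causal effect of variant, use the unadjusted pooled rates.
Pooled: Variant S 39.3% vs Variant E 31.4%; Variant S is higher overall.

Variant S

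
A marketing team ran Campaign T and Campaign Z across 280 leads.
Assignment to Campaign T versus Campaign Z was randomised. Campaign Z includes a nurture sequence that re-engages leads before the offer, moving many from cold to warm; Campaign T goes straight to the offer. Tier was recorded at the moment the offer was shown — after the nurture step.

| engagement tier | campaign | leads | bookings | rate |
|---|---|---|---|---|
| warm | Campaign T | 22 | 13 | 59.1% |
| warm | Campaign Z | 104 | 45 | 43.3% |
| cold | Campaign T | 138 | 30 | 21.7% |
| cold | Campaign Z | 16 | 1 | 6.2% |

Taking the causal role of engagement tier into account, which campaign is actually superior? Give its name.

Engagement tier lies on the pathway campaign → engagement tier → outcome, so adjusting for it blocks the indirect effect. For the total causal effect of campaign, use the unadjusted pooled rates.
Pooled: Campaign T 26.9% vs Campaign Z 38.3%; Campaign Z is higher overall.

Campaign Z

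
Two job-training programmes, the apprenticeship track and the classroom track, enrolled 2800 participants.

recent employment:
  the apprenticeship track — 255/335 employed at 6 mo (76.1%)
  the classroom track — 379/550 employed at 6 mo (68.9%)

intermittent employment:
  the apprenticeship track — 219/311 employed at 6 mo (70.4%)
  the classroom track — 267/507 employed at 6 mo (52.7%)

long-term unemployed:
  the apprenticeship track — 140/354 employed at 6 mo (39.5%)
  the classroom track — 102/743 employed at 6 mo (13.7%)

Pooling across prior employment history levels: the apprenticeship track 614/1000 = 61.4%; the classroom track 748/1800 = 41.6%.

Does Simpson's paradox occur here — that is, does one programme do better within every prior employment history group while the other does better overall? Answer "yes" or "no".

Within each prior employment history level (recent employment 76.1% vs 68.9%; intermittent employment 70.4% vs 52.7%; long-term unemployed 39.5% vs 13.7%), the apprenticeship track has the higher rate every time. Pooled: 61.4% vs 41.6% — the apprenticeship track has the higher rate overall. They agree.

no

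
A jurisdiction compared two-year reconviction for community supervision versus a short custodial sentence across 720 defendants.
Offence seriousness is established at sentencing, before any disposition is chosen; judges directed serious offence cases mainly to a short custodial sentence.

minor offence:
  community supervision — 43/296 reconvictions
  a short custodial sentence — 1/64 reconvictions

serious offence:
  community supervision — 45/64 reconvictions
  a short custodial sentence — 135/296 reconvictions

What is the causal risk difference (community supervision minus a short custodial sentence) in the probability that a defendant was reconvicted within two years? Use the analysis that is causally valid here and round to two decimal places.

a short custodial sentence is lower inside every offence seriousness stratum but community supervision is lower in aggregate. Whether to stratify depends on how offence seriousness relates to the disposition.
Offence seriousness differs across dispositions for reasons unrelated to any effect of the disposition itself, and it separately predicts the outcome — a classic confounder. We must compare within offence seriousness levels.
Adjusting over the population distribution of offence seriousness: 0.500·(0.145−0.016) + 0.500·(0.703−0.456) = +0.188.

+0.19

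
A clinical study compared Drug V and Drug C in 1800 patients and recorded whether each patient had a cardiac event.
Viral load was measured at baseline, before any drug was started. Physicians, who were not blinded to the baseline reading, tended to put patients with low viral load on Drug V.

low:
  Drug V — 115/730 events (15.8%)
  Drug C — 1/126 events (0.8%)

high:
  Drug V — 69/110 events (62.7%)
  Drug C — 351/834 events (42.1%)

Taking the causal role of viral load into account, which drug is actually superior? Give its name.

Drug C

The stratified and pooled comparisons disagree (Drug C wins within each viral load; Drug V wins overall), so the answer turns on the causal role of viral load.
Since viral load is a pre-existing factor (not a product of the drug) and it affects the outcome on its own, it is a confounder. The stratified rates, not the pooled rate, identify the causal effect.
Within each level — low: 15.8% vs 0.8%; high: 62.7% vs 42.1% — Drug C is lower every time.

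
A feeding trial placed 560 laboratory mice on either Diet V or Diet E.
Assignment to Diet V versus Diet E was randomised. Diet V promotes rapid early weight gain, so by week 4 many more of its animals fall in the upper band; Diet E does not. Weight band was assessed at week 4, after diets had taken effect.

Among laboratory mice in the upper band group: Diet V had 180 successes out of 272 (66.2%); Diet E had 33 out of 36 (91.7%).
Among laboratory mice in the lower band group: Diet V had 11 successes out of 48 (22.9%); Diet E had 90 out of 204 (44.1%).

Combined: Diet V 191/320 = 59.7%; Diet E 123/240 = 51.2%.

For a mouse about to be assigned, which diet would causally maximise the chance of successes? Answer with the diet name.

Diet V

Stratifying would compare diets among laboratory mice the diets themselves sorted into week-4 weight band groups — a form of selection on an intermediate. The unconditioned pooled rates give the total causal effect.
Pooled: Diet V 59.7% vs Diet E 51.2%; Diet V is higher overall.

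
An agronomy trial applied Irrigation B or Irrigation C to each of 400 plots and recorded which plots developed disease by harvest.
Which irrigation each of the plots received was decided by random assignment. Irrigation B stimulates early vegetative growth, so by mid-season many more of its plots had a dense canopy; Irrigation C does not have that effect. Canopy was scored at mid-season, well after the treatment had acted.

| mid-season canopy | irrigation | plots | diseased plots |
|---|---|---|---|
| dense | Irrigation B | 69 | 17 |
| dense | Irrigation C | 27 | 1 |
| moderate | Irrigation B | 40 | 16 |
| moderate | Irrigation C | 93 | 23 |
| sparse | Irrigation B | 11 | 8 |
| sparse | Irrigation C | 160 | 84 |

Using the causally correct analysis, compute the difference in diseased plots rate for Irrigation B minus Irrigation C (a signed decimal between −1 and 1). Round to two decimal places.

-0.04

The stratified and pooled comparisons disagree (Irrigation C wins within each mid-season canopy; Irrigation B wins overall), so the answer turns on the causal role of mid-season canopy.
The distribution of mid-season canopy is itself part of what the irrigation does — it is an intermediate outcome. Holding it fixed would remove that part of the effect; the total effect is the pooled difference.
The causal difference is the pooled difference: 0.342 − 0.386 = -0.044.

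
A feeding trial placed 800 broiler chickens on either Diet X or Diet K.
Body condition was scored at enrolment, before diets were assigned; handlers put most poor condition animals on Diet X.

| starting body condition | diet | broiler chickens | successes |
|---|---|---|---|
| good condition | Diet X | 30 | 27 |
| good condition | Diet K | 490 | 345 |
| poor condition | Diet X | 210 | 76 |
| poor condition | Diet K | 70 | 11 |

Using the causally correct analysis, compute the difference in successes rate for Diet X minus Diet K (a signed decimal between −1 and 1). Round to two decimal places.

+0.20

Starting body condition is set before the diet has any effect — it is not caused by the diet — and it independently drives the outcome. That makes it a confounder, so the causal comparison is within starting body condition levels.
Adjusting over the population distribution of starting body condition: 0.650·(0.900−0.704) + 0.350·(0.362−0.157) = +0.199.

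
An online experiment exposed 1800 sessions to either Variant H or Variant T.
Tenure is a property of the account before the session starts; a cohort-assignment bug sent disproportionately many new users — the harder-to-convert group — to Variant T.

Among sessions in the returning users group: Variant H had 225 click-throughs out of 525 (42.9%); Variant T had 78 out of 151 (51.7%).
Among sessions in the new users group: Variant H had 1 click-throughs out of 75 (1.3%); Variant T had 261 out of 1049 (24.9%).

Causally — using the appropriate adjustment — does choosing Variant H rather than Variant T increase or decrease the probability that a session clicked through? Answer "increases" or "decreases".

decreases

The user tenure-specific comparison favours Variant T throughout, but the pooled figures favour Variant H. The question is whether to condition on user tenure.
Nothing the variant does changes user tenure; the imbalance is an allocation artefact. With user tenure also predicting the outcome, the pooled figure is confounded, and the within-stratum comparison is the causal one.
Within each level — returning users: 42.9% vs 51.7%; new users: 1.3% vs 24.9% — Variant T is higher every time.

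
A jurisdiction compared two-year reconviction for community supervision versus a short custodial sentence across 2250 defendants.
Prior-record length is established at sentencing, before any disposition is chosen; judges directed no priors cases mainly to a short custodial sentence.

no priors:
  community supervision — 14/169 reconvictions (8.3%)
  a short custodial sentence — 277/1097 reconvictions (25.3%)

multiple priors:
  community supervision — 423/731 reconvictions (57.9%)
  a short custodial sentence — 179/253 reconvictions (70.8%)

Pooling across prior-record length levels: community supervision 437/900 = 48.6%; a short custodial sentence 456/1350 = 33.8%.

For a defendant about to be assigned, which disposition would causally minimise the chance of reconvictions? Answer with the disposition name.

community supervision

Within every prior-record length level community supervision has the lower rate, yet pooled a short custodial sentence does — Simpson's reversal.
Prior-record length satisfies the back-door criterion: it is not a descendant of the disposition, and it blocks the spurious path from disposition to outcome. Adjusting for it (i.e., using the within-prior-record length rates) gives the causal effect.
Within each level — no priors: 8.3% vs 25.3%; multiple priors: 57.9% vs 70.8% — community supervision is lower every time.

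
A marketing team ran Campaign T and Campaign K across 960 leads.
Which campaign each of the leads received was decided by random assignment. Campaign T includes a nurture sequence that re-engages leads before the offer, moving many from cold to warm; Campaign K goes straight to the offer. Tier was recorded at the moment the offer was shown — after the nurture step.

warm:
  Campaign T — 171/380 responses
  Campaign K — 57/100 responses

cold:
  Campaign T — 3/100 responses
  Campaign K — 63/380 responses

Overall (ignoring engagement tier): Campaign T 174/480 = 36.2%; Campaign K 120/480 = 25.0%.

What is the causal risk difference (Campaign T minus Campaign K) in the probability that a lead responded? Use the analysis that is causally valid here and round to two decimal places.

The stratified and pooled comparisons disagree (Campaign K wins within each engagement tier; Campaign T wins overall), so the answer turns on the causal role of engagement tier.
Stratifying would compare campaigns among leads the campaigns themselves sorted into engagement tier groups — a form of selection on an intermediate. The unconditioned pooled rates give the total causal effect.
The causal difference is the pooled difference: 0.362 − 0.250 = +0.113.

+0.11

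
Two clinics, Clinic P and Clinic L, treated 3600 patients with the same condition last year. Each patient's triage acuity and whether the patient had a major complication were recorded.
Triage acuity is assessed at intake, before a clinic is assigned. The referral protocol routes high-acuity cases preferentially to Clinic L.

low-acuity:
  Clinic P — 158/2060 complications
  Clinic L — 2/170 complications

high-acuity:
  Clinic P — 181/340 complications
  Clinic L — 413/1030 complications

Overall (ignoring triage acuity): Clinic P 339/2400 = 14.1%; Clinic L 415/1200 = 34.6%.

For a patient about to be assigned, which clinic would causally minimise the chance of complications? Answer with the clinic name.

Clinic L

Clinic L is lower inside every triage acuity stratum but Clinic P is lower in aggregate. Whether to stratify depends on how triage acuity relates to the clinic.
Triage acuity satisfies the back-door criterion: it is not a descendant of the clinic, and it blocks the spurious path from clinic to outcome. Adjusting for it (i.e., using the within-triage acuity rates) gives the causal effect.
Within each level — low-acuity: 7.7% vs 1.2%; high-acuity: 53.2% vs 40.1% — Clinic L is lower every time.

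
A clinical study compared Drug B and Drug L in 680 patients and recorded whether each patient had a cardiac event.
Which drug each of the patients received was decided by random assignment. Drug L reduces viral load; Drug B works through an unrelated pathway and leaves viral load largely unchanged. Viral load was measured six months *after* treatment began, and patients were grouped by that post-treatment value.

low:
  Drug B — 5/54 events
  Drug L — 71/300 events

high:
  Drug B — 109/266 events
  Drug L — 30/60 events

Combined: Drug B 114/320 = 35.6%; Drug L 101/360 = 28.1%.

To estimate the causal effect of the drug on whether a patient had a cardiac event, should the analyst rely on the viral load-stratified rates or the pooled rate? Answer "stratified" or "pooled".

Viral load is downstream of the drug. One should not condition on a consequence of treatment, so the overall rates are the right comparison.
Pooled: Drug B 35.6% vs Drug L 28.1%; Drug L is lower overall.

pooled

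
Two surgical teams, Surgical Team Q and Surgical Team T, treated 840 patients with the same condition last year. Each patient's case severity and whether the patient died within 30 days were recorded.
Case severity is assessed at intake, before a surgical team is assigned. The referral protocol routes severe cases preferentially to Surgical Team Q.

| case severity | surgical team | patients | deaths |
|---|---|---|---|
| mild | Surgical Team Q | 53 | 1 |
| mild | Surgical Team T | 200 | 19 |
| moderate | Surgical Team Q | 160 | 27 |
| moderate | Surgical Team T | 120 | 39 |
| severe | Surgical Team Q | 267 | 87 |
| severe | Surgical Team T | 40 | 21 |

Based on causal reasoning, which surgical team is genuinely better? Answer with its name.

Surgical Team Q

Nothing the surgical team does changes case severity; the imbalance is an allocation artefact. With case severity also predicting the outcome, the pooled figure is confounded, and the within-stratum comparison is the causal one.
Within each level — mild: 1.9% vs 9.5%; moderate: 16.9% vs 32.5%; severe: 32.6% vs 52.5% — Surgical Team Q is lower every time.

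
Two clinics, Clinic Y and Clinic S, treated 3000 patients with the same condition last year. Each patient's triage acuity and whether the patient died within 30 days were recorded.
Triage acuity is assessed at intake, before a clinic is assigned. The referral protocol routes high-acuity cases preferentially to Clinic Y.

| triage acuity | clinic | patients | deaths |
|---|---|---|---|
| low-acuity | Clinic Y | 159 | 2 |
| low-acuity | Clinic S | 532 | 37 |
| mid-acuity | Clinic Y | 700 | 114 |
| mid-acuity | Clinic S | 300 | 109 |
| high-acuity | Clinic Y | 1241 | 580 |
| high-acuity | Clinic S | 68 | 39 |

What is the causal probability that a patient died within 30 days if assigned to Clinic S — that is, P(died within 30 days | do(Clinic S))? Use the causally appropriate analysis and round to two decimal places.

0.39

Within every triage acuity level Clinic Y has the lower rate, yet pooled Clinic S does — Simpson's reversal.
Since triage acuity is a pre-existing factor (not a product of the clinic) and it affects the outcome on its own, it is a confounder. The stratified rates, not the pooled rate, identify the causal effect.
Standardising Clinic S to the population triage acuity mix: 0.230·37/532 + 0.333·109/300 + 0.436·39/68 = 0.387.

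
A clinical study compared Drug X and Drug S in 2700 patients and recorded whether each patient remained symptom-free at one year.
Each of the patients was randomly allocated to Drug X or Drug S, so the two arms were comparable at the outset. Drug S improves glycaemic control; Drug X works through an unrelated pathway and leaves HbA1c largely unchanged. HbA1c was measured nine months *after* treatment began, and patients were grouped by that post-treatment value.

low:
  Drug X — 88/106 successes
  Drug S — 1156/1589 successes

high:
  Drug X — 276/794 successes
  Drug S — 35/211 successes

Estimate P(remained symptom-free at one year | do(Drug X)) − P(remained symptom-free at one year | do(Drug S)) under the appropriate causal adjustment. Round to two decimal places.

The stratified and pooled comparisons disagree (Drug X wins within each HbA1c; Drug S wins overall), so the answer turns on the causal role of HbA1c.
HbA1c lies on the pathway drug → HbA1c → outcome, so adjusting for it blocks the indirect effect. For the total causal effect of drug, use the unadjusted pooled rates.
The causal difference is the pooled difference: 0.404 − 0.662 = -0.257.

-0.26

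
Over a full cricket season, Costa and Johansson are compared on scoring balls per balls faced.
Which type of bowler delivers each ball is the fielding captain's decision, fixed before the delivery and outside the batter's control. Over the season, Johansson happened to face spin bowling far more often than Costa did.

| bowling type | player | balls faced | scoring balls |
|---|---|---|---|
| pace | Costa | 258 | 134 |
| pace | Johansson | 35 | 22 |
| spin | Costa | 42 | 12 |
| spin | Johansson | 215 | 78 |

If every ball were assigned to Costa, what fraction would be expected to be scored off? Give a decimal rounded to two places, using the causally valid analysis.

0.41

Bowling type satisfies the back-door criterion: it is not a descendant of the player, and it blocks the spurious path from player to outcome. Adjusting for it (i.e., using the within-bowling type rates) gives the causal effect.
Standardising Costa to the population bowling type mix: 0.533·134/258 + 0.467·12/42 = 0.410.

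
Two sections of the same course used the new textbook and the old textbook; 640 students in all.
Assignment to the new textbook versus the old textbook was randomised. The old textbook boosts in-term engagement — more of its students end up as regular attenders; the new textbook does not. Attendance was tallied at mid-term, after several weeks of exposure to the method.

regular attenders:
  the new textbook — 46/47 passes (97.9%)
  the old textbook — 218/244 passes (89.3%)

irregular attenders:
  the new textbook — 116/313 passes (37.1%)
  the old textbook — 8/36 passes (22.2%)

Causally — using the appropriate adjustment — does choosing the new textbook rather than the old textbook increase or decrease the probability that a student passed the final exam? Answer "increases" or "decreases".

decreases

Mid-term attendance is recorded after the teaching method and is itself shifted by it — it sits on the causal path from teaching method to outcome. Conditioning on a mediator would strip out part of the effect we want; the pooled comparison gives the total causal effect.
Pooled: the new textbook 45.0% vs the old textbook 80.7%; the old textbook is higher overall.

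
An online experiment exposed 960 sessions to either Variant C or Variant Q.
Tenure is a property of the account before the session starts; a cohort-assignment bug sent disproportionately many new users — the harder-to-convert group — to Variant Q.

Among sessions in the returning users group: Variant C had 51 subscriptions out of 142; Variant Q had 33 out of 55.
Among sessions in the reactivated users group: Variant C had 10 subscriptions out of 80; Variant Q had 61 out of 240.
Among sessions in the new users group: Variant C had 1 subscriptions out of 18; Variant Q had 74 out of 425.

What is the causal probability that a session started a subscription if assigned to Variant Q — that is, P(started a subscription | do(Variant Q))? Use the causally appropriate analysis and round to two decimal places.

0.29

The stratified and pooled comparisons disagree (Variant Q wins within each user tenure; Variant C wins overall), so the answer turns on the causal role of user tenure.
User tenure differs across variants for reasons unrelated to any effect of the variant itself, and it separately predicts the outcome — a classic confounder. We must compare within user tenure levels.
Standardising Variant Q to the population user tenure mix: 0.205·33/55 + 0.333·61/240 + 0.461·74/425 = 0.288.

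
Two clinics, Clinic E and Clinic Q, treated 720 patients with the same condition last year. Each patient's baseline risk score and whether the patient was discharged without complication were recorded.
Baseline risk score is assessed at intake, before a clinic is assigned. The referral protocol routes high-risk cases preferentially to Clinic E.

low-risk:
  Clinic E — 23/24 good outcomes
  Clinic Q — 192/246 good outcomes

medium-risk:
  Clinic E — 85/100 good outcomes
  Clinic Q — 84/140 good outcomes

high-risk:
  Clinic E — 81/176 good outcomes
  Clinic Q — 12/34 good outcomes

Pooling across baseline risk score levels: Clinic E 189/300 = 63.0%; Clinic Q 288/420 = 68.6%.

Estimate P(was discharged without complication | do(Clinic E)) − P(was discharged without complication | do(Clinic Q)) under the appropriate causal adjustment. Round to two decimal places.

+0.18

Within every baseline risk score level Clinic E has the higher rate, yet pooled Clinic Q does — Simpson's reversal.
Here baseline risk score is a common cause — it drives both which clinic a case falls under and the outcome. The crude comparison mixes populations; the stratum-specific rates are the causally relevant ones.
Adjusting over the population distribution of baseline risk score: 0.375·(0.958−0.780) + 0.333·(0.850−0.600) + 0.292·(0.460−0.353) = +0.181.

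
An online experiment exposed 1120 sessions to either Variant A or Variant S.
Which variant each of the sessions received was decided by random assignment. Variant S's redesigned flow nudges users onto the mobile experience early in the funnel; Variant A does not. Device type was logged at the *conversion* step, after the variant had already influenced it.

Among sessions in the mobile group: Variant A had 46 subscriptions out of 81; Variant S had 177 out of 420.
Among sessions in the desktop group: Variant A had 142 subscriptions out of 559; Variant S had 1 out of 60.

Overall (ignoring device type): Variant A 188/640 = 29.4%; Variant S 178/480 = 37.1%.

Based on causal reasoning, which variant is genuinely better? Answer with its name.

Variant S

Stratifying would compare variants among sessions the variants themselves sorted into device type groups — a form of selection on an intermediate. The unconditioned pooled rates give the total causal effect.
Pooled: Variant A 29.4% vs Variant S 37.1%; Variant S is higher overall.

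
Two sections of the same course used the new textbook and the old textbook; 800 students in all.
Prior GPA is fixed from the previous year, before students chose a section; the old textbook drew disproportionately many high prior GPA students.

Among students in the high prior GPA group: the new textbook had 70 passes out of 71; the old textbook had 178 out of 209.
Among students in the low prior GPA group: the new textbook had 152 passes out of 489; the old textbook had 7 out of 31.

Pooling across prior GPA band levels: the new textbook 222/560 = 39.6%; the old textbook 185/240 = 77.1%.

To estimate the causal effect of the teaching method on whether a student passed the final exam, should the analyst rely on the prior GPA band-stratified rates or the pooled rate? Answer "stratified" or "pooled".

The stratified and pooled comparisons disagree (the new textbook wins within each prior GPA band; the old textbook wins overall), so the answer turns on the causal role of prior GPA band.
Since prior GPA band is a pre-existing factor (not a product of the teaching method) and it affects the outcome on its own, it is a confounder. The stratified rates, not the pooled rate, identify the causal effect.
Within each level — high prior GPA: 98.6% vs 85.2%; low prior GPA: 31.1% vs 22.6% — the new textbook is higher every time.

stratified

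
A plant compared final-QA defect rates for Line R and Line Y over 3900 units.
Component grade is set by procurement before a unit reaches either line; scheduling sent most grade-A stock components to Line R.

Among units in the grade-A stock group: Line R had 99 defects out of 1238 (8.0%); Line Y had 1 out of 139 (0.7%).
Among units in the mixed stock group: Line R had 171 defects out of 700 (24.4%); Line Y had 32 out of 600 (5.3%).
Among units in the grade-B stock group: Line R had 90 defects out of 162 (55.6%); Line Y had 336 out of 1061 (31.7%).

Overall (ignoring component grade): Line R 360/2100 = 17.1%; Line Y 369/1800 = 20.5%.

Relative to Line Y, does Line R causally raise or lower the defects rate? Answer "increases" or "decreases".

Here component grade is a common cause — it drives both which line a case falls under and the outcome. The crude comparison mixes populations; the stratum-specific rates are the causally relevant ones.
Within each level — grade-A stock: 8.0% vs 0.7%; mixed stock: 24.4% vs 5.3%; grade-B stock: 55.6% vs 31.7% — Line Y is lower every time.

increases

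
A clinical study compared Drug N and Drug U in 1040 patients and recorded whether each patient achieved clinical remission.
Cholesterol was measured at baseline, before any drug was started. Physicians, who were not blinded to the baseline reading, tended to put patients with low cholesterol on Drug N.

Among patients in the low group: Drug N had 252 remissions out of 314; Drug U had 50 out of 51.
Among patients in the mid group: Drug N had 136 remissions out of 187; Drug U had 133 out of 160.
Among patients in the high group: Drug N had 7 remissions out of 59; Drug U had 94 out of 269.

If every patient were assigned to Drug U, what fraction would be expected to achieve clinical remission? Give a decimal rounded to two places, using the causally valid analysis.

0.73

Since cholesterol is a pre-existing factor (not a product of the drug) and it affects the outcome on its own, it is a confounder. The stratified rates, not the pooled rate, identify the causal effect.
Standardising Drug U to the population cholesterol mix: 0.351·50/51 + 0.334·133/160 + 0.315·94/269 = 0.732.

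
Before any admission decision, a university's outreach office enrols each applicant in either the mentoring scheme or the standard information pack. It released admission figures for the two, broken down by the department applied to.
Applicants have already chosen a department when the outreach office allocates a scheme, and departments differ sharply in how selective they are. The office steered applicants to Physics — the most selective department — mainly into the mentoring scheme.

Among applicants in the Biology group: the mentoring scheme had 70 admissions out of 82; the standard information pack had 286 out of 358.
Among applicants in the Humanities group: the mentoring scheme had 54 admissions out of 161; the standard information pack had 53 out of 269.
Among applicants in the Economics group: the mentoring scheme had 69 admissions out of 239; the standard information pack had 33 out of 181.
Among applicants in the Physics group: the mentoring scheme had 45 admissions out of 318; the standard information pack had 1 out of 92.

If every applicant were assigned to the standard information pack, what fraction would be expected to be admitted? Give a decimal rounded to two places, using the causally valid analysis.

Within every department level the mentoring scheme has the higher rate, yet pooled the standard information pack does — Simpson's reversal.
Nothing the outreach scheme does changes department; the imbalance is an allocation artefact. With department also predicting the outcome, the pooled figure is confounded, and the within-stratum comparison is the causal one.
Standardising the standard information pack to the population department mix: 0.259·286/358 + 0.253·53/269 + 0.247·33/181 + 0.241·1/92 = 0.304.

0.30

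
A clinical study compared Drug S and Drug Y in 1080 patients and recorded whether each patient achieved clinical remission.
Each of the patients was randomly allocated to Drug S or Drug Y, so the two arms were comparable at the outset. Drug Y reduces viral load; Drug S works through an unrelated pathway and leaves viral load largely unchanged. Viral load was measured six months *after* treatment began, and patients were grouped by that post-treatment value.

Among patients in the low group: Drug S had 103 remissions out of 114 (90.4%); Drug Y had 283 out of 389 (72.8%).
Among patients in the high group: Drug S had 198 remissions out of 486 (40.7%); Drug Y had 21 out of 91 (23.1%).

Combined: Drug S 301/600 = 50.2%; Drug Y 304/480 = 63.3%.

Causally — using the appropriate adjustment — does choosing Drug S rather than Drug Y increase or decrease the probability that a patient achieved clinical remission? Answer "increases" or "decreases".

Within every viral load level Drug S has the higher rate, yet pooled Drug Y does — Simpson's reversal.
Viral load lies on the pathway drug → viral load → outcome, so adjusting for it blocks the indirect effect. For the total causal effect of drug, use the unadjusted pooled rates.
Pooled: Drug S 50.2% vs Drug Y 63.3%; Drug Y is higher overall.

decreases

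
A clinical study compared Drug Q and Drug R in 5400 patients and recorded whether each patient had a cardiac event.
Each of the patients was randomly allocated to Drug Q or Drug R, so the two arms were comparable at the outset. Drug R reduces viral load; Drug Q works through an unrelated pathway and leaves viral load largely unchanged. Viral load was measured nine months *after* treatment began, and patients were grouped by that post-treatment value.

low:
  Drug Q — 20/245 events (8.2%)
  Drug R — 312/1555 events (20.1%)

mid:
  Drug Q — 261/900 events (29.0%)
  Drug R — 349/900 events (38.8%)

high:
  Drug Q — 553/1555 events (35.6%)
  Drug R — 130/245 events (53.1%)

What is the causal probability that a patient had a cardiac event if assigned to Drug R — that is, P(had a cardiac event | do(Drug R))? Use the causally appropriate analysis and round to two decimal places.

0.29

The stratified and pooled comparisons disagree (Drug Q wins within each viral load; Drug R wins overall), so the answer turns on the causal role of viral load.
Because the drug influences viral load, viral load is a post-treatment mediator, not a confounder. Stratifying on it would bias the estimate; the causal effect is the crude pooled difference.
So P(outcome | do(Drug R)) is just the pooled rate for Drug R: 791/2700 = 0.293.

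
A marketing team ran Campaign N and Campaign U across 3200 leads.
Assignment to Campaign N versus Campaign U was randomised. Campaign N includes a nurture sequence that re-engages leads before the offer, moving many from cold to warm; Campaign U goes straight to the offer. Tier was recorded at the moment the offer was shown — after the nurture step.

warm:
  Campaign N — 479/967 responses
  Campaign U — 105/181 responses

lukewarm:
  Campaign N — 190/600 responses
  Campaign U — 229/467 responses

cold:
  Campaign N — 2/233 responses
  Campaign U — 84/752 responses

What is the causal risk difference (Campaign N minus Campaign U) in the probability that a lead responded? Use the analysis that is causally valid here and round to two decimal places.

Campaign U is higher inside every engagement tier stratum but Campaign N is higher in aggregate. Whether to stratify depends on how engagement tier relates to the campaign.
Engagement tier here is a post-treatment variable shaped by the campaign; conditioning on it would introduce bias rather than remove it. The overall comparison is the causal one.
The causal difference is the pooled difference: 0.373 − 0.299 = +0.074.

+0.07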